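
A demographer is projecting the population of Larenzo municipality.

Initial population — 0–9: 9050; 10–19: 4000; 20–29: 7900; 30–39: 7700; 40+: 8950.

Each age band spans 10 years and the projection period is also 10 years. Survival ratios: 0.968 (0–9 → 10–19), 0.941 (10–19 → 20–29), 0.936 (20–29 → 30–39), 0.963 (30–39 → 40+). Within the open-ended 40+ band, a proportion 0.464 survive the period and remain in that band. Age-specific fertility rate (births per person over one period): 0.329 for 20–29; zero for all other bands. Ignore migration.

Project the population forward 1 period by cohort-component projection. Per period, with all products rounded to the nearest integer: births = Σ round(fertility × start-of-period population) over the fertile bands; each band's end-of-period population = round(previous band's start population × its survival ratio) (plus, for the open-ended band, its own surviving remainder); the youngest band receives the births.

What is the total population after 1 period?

After projecting period 1:
Births: 7900 × 0.329 = 2599
10–19: 9050 × 0.968 = 8760
20–29: 4000 × 0.941 = 3764
30–39: 7900 × 0.936 = 7394
40+: 7700 × 0.963 + 8950 × 0.464 = 7415 + 4153 = 11568
End of period: [2599, 8760, 3764, 7394, 11568]
Total after period 1: 2599 + 8760 + 3764 + 7394 + 11568 = 34085

34085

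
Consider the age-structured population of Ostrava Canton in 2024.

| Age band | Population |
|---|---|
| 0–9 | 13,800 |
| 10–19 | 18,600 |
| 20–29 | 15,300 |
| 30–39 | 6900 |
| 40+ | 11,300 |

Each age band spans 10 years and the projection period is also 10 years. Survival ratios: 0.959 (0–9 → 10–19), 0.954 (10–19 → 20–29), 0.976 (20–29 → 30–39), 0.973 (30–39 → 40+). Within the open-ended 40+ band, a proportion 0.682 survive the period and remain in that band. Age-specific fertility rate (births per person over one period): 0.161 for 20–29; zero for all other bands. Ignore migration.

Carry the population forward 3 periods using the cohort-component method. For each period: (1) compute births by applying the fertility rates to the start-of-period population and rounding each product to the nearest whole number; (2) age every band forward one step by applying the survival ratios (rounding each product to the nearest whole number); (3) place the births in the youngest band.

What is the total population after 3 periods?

52815

Call the bands 1 to 5, youngest first.
After projecting period 1:
Births: 15300 × 0.161 = 2463
Band 2: 13800 × 0.959 = 13234
Band 3: 18600 × 0.954 = 17744
Band 4: 15300 × 0.976 = 14933
Band 5: 6900 × 0.973 + 11300 × 0.682 = 6714 + 7707 = 14421
End of period: [2463, 13234, 17744, 14933, 14421]
After projecting period 2:
Births: 17744 × 0.161 = 2857
Band 2: 2463 × 0.959 = 2362
Band 3: 13234 × 0.954 = 12625
Band 4: 17744 × 0.976 = 17318
Band 5: 14933 × 0.973 + 14421 × 0.682 = 14530 + 9835 = 24365
End of period: [2857, 2362, 12625, 17318, 24365]
After projecting period 3:
Births: 12625 × 0.161 = 2033
Band 2: 2857 × 0.959 = 2740
Band 3: 2362 × 0.954 = 2253
Band 4: 12625 × 0.976 = 12322
Band 5: 17318 × 0.973 + 24365 × 0.682 = 16850 + 16617 = 33467
End of period: [2033, 2740, 2253, 12322, 33467]
Total after period 3: 2033 + 2740 + 2253 + 12322 + 33467 = 52815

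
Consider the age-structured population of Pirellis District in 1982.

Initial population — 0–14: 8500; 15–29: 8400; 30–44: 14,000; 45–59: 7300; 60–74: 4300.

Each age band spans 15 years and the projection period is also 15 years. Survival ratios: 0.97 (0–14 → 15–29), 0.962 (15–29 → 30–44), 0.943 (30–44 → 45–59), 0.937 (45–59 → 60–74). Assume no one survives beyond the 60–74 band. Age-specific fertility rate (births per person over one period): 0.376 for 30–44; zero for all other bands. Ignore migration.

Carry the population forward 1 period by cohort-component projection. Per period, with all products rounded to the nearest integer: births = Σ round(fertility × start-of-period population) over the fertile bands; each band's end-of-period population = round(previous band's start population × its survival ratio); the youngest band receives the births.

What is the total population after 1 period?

41632

Numbering the bands 1..5 from youngest to oldest:
— Period 1 —
Births: 14000 × 0.376 = 5264
Band 2: 8500 × 0.97 = 8245
Band 3: 8400 × 0.962 = 8081
Band 4: 14000 × 0.943 = 13202
Band 5: 7300 × 0.937 = 6840
Giving 5264 / 8245 / 8081 / 13202 / 6840.
Total after period 1: 5264 + 8245 + 8081 + 13202 + 6840 = 41632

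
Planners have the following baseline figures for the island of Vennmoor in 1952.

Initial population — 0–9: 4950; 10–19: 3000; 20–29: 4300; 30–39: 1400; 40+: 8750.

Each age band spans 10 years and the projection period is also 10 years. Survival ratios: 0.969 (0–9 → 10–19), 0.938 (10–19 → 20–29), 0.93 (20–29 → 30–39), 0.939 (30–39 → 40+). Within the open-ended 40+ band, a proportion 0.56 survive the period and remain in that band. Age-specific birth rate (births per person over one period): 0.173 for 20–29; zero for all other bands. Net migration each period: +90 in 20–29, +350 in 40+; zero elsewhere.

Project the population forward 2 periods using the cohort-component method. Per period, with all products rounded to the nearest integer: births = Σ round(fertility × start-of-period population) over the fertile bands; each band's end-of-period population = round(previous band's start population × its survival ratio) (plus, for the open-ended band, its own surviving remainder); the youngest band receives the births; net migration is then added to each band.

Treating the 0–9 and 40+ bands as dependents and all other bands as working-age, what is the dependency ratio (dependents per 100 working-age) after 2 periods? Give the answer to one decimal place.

Period 1.
Births: 4300 * 0.173 = 744
10–19: 4950 * 0.969 = 4797
20–29: 3000 * 0.938 = 2814
30–39: 4300 * 0.93 = 3999
40+: 1400 * 0.939 + 8750 * 0.56 = 1315 + 4900 = 6215
Net migration: 20–29 + 90 → 2904; 40+ + 350 → 6565
→ [744, 4797, 2904, 3999, 6565]
Period 2.
Births: 2904 * 0.173 = 502
10–19: 744 * 0.969 = 721
20–29: 4797 * 0.938 = 4500
30–39: 2904 * 0.93 = 2701
40+: 3999 * 0.939 + 6565 * 0.56 = 3755 + 3676 = 7431
Net migration: 20–29 + 90 → 4590; 40+ + 350 → 7781
→ [502, 721, 4590, 2701, 7781]
Dependents (band 0–9 + band 40+) = 502 + 7781 = 8283; working-age = 8012; ratio = 8283/8012 × 100 = 103.4

103.4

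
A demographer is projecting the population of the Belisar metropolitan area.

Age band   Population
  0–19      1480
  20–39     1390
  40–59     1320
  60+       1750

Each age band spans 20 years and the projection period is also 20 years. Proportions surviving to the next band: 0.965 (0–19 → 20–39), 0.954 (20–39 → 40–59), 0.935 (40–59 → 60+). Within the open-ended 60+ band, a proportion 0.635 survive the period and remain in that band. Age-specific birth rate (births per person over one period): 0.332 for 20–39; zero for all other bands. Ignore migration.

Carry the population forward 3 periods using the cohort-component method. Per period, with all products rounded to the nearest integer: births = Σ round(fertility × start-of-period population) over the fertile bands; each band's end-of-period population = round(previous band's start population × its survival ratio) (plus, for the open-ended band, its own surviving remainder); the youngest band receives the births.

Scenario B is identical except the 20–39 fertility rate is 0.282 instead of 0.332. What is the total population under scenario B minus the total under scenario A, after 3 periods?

Let group 1 be 0–19 through group 4 = 60+.
— Period 1 —
Births: 1390 × 0.332 = 461
Group 2: 1480 × 0.965 = 1428
Group 3: 1390 × 0.954 = 1326
Group 4: 1320 × 0.935 + 1750 × 0.635 = 1234 + 1111 = 2345
Giving 461 / 1428 / 1326 / 2345.
— Period 2 —
Births: 1428 × 0.332 = 474
Group 2: 461 × 0.965 = 445
Group 3: 1428 × 0.954 = 1362
Group 4: 1326 × 0.935 + 2345 × 0.635 = 1240 + 1489 = 2729
Giving 474 / 445 / 1362 / 2729.
— Period 3 —
Births: 445 × 0.332 = 148
Group 2: 474 × 0.965 = 457
Group 3: 445 × 0.954 = 425
Group 4: 1362 × 0.935 + 2729 × 0.635 = 1273 + 1733 = 3006
Giving 148 / 457 / 425 / 3006.
Scenario A total after 3 periods: 4036
Scenario B projection —
— Period 1 —
Births: 1390 × 0.282 = 392
Group 2: 1480 × 0.965 = 1428
Group 3: 1390 × 0.954 = 1326
Group 4: 1320 × 0.935 + 1750 × 0.635 = 1234 + 1111 = 2345
Giving 392 / 1428 / 1326 / 2345.
— Period 2 —
Births: 1428 × 0.282 = 403
Group 2: 392 × 0.965 = 378
Group 3: 1428 × 0.954 = 1362
Group 4: 1326 × 0.935 + 2345 × 0.635 = 1240 + 1489 = 2729
Giving 403 / 378 / 1362 / 2729.
— Period 3 —
Births: 378 × 0.282 = 107
Group 2: 403 × 0.965 = 389
Group 3: 378 × 0.954 = 361
Group 4: 1362 × 0.935 + 2729 × 0.635 = 1273 + 1733 = 3006
Giving 107 / 389 / 361 / 3006.
Scenario B total after 3 periods: 3863
Difference B − A = 3863 − 4036 = -173

-173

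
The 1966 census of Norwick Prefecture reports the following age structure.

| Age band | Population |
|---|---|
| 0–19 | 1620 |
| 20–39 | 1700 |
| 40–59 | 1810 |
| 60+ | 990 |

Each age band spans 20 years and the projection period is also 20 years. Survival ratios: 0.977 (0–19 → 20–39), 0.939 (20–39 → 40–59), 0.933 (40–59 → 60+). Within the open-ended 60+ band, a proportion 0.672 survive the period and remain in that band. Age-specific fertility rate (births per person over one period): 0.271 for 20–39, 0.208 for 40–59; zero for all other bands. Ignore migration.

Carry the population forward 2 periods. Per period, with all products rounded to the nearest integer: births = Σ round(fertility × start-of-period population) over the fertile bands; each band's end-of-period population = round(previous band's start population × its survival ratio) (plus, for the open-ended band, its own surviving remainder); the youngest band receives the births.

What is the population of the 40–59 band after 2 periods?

Let group 1 be 0–19 through group 4 = 60+.
Period 1:
Births: 1700 * 0.271 = 461, 1810 * 0.208 = 376 ⇒ total 837
Group 2: 1620 * 0.977 = 1583
Group 3: 1700 * 0.939 = 1596
Group 4: 1810 * 0.933 + 990 * 0.672 = 1689 + 665 = 2354
End of period: [837, 1583, 1596, 2354]
Period 2:
Births: 1583 * 0.271 = 429, 1596 * 0.208 = 332 ⇒ total 761
Group 2: 837 * 0.977 = 818
Group 3: 1583 * 0.939 = 1486
Group 4: 1596 * 0.933 + 2354 * 0.672 = 1489 + 1582 = 3071
End of period: [761, 818, 1486, 3071]

1486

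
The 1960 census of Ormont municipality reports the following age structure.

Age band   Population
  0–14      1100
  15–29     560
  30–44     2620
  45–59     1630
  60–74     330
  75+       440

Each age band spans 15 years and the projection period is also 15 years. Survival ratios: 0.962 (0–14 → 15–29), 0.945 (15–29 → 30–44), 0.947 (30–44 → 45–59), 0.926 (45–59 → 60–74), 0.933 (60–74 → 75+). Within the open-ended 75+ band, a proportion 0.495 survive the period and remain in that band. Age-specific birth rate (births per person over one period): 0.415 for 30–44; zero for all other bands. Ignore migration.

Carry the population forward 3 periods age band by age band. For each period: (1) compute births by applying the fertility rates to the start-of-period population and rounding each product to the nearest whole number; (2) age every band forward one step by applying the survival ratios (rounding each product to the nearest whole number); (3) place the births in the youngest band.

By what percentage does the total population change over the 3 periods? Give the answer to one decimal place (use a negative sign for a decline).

-10.3

After projecting period 1:
Births: 2620 × 0.415 = 1087
15–29: 1100 × 0.962 = 1058
30–44: 560 × 0.945 = 529
45–59: 2620 × 0.947 = 2481
60–74: 1630 × 0.926 = 1509
75+: 330 × 0.933 + 440 × 0.495 = 308 + 218 = 526
Giving 1087 / 1058 / 529 / 2481 / 1509 / 526.
After projecting period 2:
Births: 529 × 0.415 = 220
15–29: 1087 × 0.962 = 1046
30–44: 1058 × 0.945 = 1000
45–59: 529 × 0.947 = 501
60–74: 2481 × 0.926 = 2297
75+: 1509 × 0.933 + 526 × 0.495 = 1408 + 260 = 1668
Giving 220 / 1046 / 1000 / 501 / 2297 / 1668.
After projecting period 3:
Births: 1000 × 0.415 = 415
15–29: 220 × 0.962 = 212
30–44: 1046 × 0.945 = 988
45–59: 1000 × 0.947 = 947
60–74: 501 × 0.926 = 464
75+: 2297 × 0.933 + 1668 × 0.495 = 2143 + 826 = 2969
Giving 415 / 212 / 988 / 947 / 464 / 2969.
Total: 6680 → 5995; change = -685; percentage change = -10.3%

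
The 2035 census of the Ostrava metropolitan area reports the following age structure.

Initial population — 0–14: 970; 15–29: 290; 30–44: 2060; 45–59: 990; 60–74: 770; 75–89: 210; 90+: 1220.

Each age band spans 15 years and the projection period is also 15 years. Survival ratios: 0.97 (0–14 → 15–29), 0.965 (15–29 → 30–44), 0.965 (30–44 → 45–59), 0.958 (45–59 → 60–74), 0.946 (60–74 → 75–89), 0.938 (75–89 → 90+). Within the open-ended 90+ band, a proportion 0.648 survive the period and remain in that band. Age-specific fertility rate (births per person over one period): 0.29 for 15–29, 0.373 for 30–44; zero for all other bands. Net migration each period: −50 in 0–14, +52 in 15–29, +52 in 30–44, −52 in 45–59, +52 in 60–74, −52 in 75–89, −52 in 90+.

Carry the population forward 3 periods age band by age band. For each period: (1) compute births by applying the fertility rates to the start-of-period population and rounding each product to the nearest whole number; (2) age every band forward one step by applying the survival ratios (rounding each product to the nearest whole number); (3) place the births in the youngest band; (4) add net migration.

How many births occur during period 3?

618

— Period 1 —
Births: 290 * 0.29 = 84, 2060 * 0.373 = 768 → total 852
15–29: 970 * 0.97 = 941
30–44: 290 * 0.965 = 280
45–59: 2060 * 0.965 = 1988
60–74: 990 * 0.958 = 948
75–89: 770 * 0.946 = 728
90+: 210 * 0.938 + 1220 * 0.648 = 197 + 791 = 988
Net migration: 0–14 − 50 → 802; 15–29 + 52 → 993; 30–44 + 52 → 332; 45–59 − 52 → 1936; 60–74 + 52 → 1000; 75–89 − 52 → 676; 90+ − 52 → 936
Giving 802 / 993 / 332 / 1936 / 1000 / 676 / 936.
— Period 2 —
Births: 993 * 0.29 = 288, 332 * 0.373 = 124 → total 412
15–29: 802 * 0.97 = 778
30–44: 993 * 0.965 = 958
45–59: 332 * 0.965 = 320
60–74: 1936 * 0.958 = 1855
75–89: 1000 * 0.946 = 946
90+: 676 * 0.938 + 936 * 0.648 = 634 + 607 = 1241
Net migration: 0–14 − 50 → 362; 15–29 + 52 → 830; 30–44 + 52 → 1010; 45–59 − 52 → 268; 60–74 + 52 → 1907; 75–89 − 52 → 894; 90+ − 52 → 1189
Giving 362 / 830 / 1010 / 268 / 1907 / 894 / 1189.
— Period 3 —
Births: 830 * 0.29 = 241, 1010 * 0.373 = 377 → total 618
15–29: 362 * 0.97 = 351
30–44: 830 * 0.965 = 801
45–59: 1010 * 0.965 = 975
60–74: 268 * 0.958 = 257
75–89: 1907 * 0.946 = 1804
90+: 894 * 0.938 + 1189 * 0.648 = 839 + 770 = 1609
Net migration: 0–14 − 50 → 568; 15–29 + 52 → 403; 30–44 + 52 → 853; 45–59 − 52 → 923; 60–74 + 52 → 309; 75–89 − 52 → 1752; 90+ − 52 → 1557
Giving 568 / 403 / 853 / 923 / 309 / 1752 / 1557.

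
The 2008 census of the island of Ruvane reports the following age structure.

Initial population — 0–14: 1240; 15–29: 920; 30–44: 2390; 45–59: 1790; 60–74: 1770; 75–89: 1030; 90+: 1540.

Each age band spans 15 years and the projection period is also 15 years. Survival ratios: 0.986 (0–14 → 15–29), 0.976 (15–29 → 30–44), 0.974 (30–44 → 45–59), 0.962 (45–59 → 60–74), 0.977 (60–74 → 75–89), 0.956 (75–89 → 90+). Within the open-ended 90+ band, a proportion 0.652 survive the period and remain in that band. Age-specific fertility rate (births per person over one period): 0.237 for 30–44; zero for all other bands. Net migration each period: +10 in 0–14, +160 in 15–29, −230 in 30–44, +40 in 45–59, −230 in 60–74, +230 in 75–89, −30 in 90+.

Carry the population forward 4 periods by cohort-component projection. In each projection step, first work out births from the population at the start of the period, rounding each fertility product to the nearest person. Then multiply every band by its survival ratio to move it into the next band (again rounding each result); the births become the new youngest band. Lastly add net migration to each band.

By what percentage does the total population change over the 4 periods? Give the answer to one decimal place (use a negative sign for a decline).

-33.3

Call the groups 1 to 7, youngest first.
— Period 1 —
Births: 2390 × 0.237 = 566
Group 2: 1240 × 0.986 = 1223
Group 3: 920 × 0.976 = 898
Group 4: 2390 × 0.974 = 2328
Group 5: 1790 × 0.962 = 1722
Group 6: 1770 × 0.977 = 1729
Group 7: 1030 × 0.956 + 1540 × 0.652 = 985 + 1004 = 1989
Net migration: Group 1 + 10 → 576; Group 2 + 160 → 1383; Group 3 − 230 → 668; Group 4 + 40 → 2368; Group 5 − 230 → 1492; Group 6 + 230 → 1959; Group 7 − 30 → 1959
End of period: [576, 1383, 668, 2368, 1492, 1959, 1959]
— Period 2 —
Births: 668 × 0.237 = 158
Group 2: 576 × 0.986 = 568
Group 3: 1383 × 0.976 = 1350
Group 4: 668 × 0.974 = 651
Group 5: 2368 × 0.962 = 2278
Group 6: 1492 × 0.977 = 1458
Group 7: 1959 × 0.956 + 1959 × 0.652 = 1873 + 1277 = 3150
Net migration: Group 1 + 10 → 168; Group 2 + 160 → 728; Group 3 − 230 → 1120; Group 4 + 40 → 691; Group 5 − 230 → 2048; Group 6 + 230 → 1688; Group 7 − 30 → 3120
End of period: [168, 728, 1120, 691, 2048, 1688, 3120]
— Period 3 —
Births: 1120 × 0.237 = 265
Group 2: 168 × 0.986 = 166
Group 3: 728 × 0.976 = 711
Group 4: 1120 × 0.974 = 1091
Group 5: 691 × 0.962 = 665
Group 6: 2048 × 0.977 = 2001
Group 7: 1688 × 0.956 + 3120 × 0.652 = 1614 + 2034 = 3648
Net migration: Group 1 + 10 → 275; Group 2 + 160 → 326; Group 3 − 230 → 481; Group 4 + 40 → 1131; Group 5 − 230 → 435; Group 6 + 230 → 2231; Group 7 − 30 → 3618
End of period: [275, 326, 481, 1131, 435, 2231, 3618]
— Period 4 —
Births: 481 × 0.237 = 114
Group 2: 275 × 0.986 = 271
Group 3: 326 × 0.976 = 318
Group 4: 481 × 0.974 = 468
Group 5: 1131 × 0.962 = 1088
Group 6: 435 × 0.977 = 425
Group 7: 2231 × 0.956 + 3618 × 0.652 = 2133 + 2359 = 4492
Net migration: Group 1 + 10 → 124; Group 2 + 160 → 431; Group 3 − 230 → 88; Group 4 + 40 → 508; Group 5 − 230 → 858; Group 6 + 230 → 655; Group 7 − 30 → 4462
End of period: [124, 431, 88, 508, 858, 655, 4462]
Total: 10680 → 7126; change = -3554; percentage change = -33.3%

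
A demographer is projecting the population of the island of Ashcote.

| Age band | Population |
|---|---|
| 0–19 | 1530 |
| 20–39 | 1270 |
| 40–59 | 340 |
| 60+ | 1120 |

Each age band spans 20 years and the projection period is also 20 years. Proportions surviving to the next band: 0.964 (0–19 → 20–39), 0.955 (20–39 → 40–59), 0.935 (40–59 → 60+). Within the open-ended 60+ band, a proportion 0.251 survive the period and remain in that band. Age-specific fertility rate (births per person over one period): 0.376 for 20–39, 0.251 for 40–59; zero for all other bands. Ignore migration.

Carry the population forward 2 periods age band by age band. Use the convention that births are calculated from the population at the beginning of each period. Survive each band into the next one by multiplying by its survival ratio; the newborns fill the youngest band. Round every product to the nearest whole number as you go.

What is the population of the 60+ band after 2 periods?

Let band 1 be 0–19 through band 4 = 60+.
After projecting period 1:
Births: 1270 * 0.376 = 478, 340 * 0.251 = 85 → total 563
Band 2: 1530 * 0.964 = 1475
Band 3: 1270 * 0.955 = 1213
Band 4: 340 * 0.935 + 1120 * 0.251 = 318 + 281 = 599
End of period: [563, 1475, 1213, 599]
After projecting period 2:
Births: 1475 * 0.376 = 555, 1213 * 0.251 = 304 → total 859
Band 2: 563 * 0.964 = 543
Band 3: 1475 * 0.955 = 1409
Band 4: 1213 * 0.935 + 599 * 0.251 = 1134 + 150 = 1284
End of period: [859, 543, 1409, 1284]

1284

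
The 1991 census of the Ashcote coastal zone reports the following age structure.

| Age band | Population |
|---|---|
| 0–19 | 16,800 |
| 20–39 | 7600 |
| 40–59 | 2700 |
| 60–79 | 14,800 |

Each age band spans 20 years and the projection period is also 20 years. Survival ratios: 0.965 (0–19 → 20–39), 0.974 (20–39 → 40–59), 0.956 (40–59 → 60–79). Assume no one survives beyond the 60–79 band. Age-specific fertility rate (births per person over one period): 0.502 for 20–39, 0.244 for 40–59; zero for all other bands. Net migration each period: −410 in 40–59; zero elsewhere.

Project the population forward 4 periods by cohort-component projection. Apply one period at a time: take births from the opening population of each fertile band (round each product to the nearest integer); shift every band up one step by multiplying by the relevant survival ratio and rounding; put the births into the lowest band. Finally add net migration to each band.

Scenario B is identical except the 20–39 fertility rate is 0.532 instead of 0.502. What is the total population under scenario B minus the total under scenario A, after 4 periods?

(Groups numbered youngest = 1 to oldest = 4.)
After projecting period 1:
Births: 7600 * 0.502 = 3815, 2700 * 0.244 = 659 → total 4474
Group 2: 16800 * 0.965 = 16212
Group 3: 7600 * 0.974 = 7402
Group 4: 2700 * 0.956 = 2581
Net migration: Group 3 − 410 → 6992
→ [4474, 16212, 6992, 2581]
After projecting period 2:
Births: 16212 * 0.502 = 8138, 6992 * 0.244 = 1706 → total 9844
Group 2: 4474 * 0.965 = 4317
Group 3: 16212 * 0.974 = 15790
Group 4: 6992 * 0.956 = 6684
Net migration: Group 3 − 410 → 15380
→ [9844, 4317, 15380, 6684]
After projecting period 3:
Births: 4317 * 0.502 = 2167, 15380 * 0.244 = 3753 → total 5920
Group 2: 9844 * 0.965 = 9499
Group 3: 4317 * 0.974 = 4205
Group 4: 15380 * 0.956 = 14703
Net migration: Group 3 − 410 → 3795
→ [5920, 9499, 3795, 14703]
After projecting period 4:
Births: 9499 * 0.502 = 4768, 3795 * 0.244 = 926 → total 5694
Group 2: 5920 * 0.965 = 5713
Group 3: 9499 * 0.974 = 9252
Group 4: 3795 * 0.956 = 3628
Net migration: Group 3 − 410 → 8842
→ [5694, 5713, 8842, 3628]
Scenario A total after 4 periods: 23877
Scenario B projection —
After projecting period 1:
Births: 7600 * 0.532 = 4043, 2700 * 0.244 = 659 → total 4702
Group 2: 16800 * 0.965 = 16212
Group 3: 7600 * 0.974 = 7402
Group 4: 2700 * 0.956 = 2581
Net migration: Group 3 − 410 → 6992
→ [4702, 16212, 6992, 2581]
After projecting period 2:
Births: 16212 * 0.532 = 8625, 6992 * 0.244 = 1706 → total 10331
Group 2: 4702 * 0.965 = 4537
Group 3: 16212 * 0.974 = 15790
Group 4: 6992 * 0.956 = 6684
Net migration: Group 3 − 410 → 15380
→ [10331, 4537, 15380, 6684]
After projecting period 3:
Births: 4537 * 0.532 = 2414, 15380 * 0.244 = 3753 → total 6167
Group 2: 10331 * 0.965 = 9969
Group 3: 4537 * 0.974 = 4419
Group 4: 15380 * 0.956 = 14703
Net migration: Group 3 − 410 → 4009
→ [6167, 9969, 4009, 14703]
After projecting period 4:
Births: 9969 * 0.532 = 5304, 4009 * 0.244 = 978 → total 6282
Group 2: 6167 * 0.965 = 5951
Group 3: 9969 * 0.974 = 9710
Group 4: 4009 * 0.956 = 3833
Net migration: Group 3 − 410 → 9300
→ [6282, 5951, 9300, 3833]
Scenario B total after 4 periods: 25366
Difference B − A = 25366 − 23877 = 1489

1489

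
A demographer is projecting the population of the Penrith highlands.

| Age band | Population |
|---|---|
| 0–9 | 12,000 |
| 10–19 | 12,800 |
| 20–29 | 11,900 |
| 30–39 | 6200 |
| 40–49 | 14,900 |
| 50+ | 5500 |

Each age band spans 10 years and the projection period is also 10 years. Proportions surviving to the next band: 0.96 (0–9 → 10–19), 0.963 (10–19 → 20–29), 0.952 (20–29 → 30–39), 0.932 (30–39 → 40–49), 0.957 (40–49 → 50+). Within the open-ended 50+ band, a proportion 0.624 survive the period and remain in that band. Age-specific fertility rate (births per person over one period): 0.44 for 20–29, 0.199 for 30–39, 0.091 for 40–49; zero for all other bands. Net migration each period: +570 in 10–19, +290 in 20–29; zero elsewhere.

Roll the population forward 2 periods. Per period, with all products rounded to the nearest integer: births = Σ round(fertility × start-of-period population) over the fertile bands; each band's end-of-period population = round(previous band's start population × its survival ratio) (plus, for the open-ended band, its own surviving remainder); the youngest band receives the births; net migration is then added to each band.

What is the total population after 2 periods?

Call the groups 1 to 6, youngest first.
Period 1:
Births: 11900 × 0.44 = 5236  |  6200 × 0.199 = 1234  |  14900 × 0.091 = 1356 — total 7826
Group 2: 12000 × 0.96 = 11520
Group 3: 12800 × 0.963 = 12326
Group 4: 11900 × 0.952 = 11329
Group 5: 6200 × 0.932 = 5778
Group 6: 14900 × 0.957 + 5500 × 0.624 = 14259 + 3432 = 17691
Net migration: Group 2 + 570 → 12090; Group 3 + 290 → 12616
Giving 7826 / 12090 / 12616 / 11329 / 5778 / 17691.
Period 2:
Births: 12616 × 0.44 = 5551  |  11329 × 0.199 = 2254  |  5778 × 0.091 = 526 — total 8331
Group 2: 7826 × 0.96 = 7513
Group 3: 12090 × 0.963 = 11643
Group 4: 12616 × 0.952 = 12010
Group 5: 11329 × 0.932 = 10559
Group 6: 5778 × 0.957 + 17691 × 0.624 = 5530 + 11039 = 16569
Net migration: Group 2 + 570 → 8083; Group 3 + 290 → 11933
Giving 8331 / 8083 / 11933 / 12010 / 10559 / 16569.
Total after period 2: 8331 + 8083 + 11933 + 12010 + 10559 + 16569 = 67485

67485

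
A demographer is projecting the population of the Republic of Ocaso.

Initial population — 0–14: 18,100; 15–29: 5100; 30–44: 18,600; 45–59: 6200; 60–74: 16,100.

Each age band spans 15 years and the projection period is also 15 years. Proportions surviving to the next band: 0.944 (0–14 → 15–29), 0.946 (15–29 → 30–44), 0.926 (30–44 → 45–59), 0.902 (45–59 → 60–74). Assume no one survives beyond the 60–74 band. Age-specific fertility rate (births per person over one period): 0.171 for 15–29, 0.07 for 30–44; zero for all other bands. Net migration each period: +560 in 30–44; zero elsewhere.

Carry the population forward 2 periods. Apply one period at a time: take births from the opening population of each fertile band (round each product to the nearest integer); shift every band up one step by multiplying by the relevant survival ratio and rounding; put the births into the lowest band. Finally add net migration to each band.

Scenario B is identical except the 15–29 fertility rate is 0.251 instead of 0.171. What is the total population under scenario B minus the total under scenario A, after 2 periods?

(Groups numbered youngest = 1 to oldest = 5.)
After projecting period 1:
Births: 5100 * 0.171 = 872  |  18600 * 0.07 = 1302 → 2174
Group 2: 18100 * 0.944 = 17086
Group 3: 5100 * 0.946 = 4825
Group 4: 18600 * 0.926 = 17224
Group 5: 6200 * 0.902 = 5592
Net migration: Group 3 + 560 → 5385
→ [2174, 17086, 5385, 17224, 5592]
After projecting period 2:
Births: 17086 * 0.171 = 2922  |  5385 * 0.07 = 377 → 3299
Group 2: 2174 * 0.944 = 2052
Group 3: 17086 * 0.946 = 16163
Group 4: 5385 * 0.926 = 4987
Group 5: 17224 * 0.902 = 15536
Net migration: Group 3 + 560 → 16723
→ [3299, 2052, 16723, 4987, 15536]
Scenario A total after 2 periods: 42597
Scenario B projection —
After projecting period 1:
Births: 5100 * 0.251 = 1280  |  18600 * 0.07 = 1302 → 2582
Group 2: 18100 * 0.944 = 17086
Group 3: 5100 * 0.946 = 4825
Group 4: 18600 * 0.926 = 17224
Group 5: 6200 * 0.902 = 5592
Net migration: Group 3 + 560 → 5385
→ [2582, 17086, 5385, 17224, 5592]
After projecting period 2:
Births: 17086 * 0.251 = 4289  |  5385 * 0.07 = 377 → 4666
Group 2: 2582 * 0.944 = 2437
Group 3: 17086 * 0.946 = 16163
Group 4: 5385 * 0.926 = 4987
Group 5: 17224 * 0.902 = 15536
Net migration: Group 3 + 560 → 16723
→ [4666, 2437, 16723, 4987, 15536]
Scenario B total after 2 periods: 44349
Difference B − A = 44349 − 42597 = 1752

1752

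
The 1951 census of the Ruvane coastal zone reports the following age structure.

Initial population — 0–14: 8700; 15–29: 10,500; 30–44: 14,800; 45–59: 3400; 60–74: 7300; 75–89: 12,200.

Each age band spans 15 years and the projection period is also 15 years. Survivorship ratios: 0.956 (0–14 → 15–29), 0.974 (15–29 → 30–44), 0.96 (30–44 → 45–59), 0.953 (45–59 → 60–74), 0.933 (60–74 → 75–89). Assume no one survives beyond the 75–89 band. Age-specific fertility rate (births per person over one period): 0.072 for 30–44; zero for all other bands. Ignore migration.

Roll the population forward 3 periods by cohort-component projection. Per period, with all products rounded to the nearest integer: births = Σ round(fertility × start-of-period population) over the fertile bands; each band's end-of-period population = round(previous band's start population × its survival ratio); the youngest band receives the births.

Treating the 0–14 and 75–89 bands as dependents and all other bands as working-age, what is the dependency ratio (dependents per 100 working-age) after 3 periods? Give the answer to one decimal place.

— Period 1 —
Births: 14800 × 0.072 = 1066
15–29: 8700 × 0.956 = 8317
30–44: 10500 × 0.974 = 10227
45–59: 14800 × 0.96 = 14208
60–74: 3400 × 0.953 = 3240
75–89: 7300 × 0.933 = 6811
Giving 1066 / 8317 / 10227 / 14208 / 3240 / 6811.
— Period 2 —
Births: 10227 × 0.072 = 736
15–29: 1066 × 0.956 = 1019
30–44: 8317 × 0.974 = 8101
45–59: 10227 × 0.96 = 9818
60–74: 14208 × 0.953 = 13540
75–89: 3240 × 0.933 = 3023
Giving 736 / 1019 / 8101 / 9818 / 13540 / 3023.
— Period 3 —
Births: 8101 × 0.072 = 583
15–29: 736 × 0.956 = 704
30–44: 1019 × 0.974 = 993
45–59: 8101 × 0.96 = 7777
60–74: 9818 × 0.953 = 9357
75–89: 13540 × 0.933 = 12633
Giving 583 / 704 / 993 / 7777 / 9357 / 12633.
Dependents (band 0–14 + band 75–89) = 583 + 12633 = 13216; working-age = 18831; ratio = 13216/18831 × 100 = 70.2

70.2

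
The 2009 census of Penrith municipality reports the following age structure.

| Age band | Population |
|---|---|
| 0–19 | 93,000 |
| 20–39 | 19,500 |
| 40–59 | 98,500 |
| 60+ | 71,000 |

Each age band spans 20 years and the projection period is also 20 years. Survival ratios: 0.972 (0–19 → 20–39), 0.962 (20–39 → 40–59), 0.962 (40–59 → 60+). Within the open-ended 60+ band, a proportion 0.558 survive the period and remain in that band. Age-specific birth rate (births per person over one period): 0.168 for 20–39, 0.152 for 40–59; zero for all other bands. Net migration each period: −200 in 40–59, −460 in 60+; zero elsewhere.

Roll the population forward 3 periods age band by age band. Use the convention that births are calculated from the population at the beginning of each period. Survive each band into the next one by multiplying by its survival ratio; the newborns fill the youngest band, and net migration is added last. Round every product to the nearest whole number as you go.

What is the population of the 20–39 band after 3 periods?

— Period 1 —
Births: 19500 × 0.168 = 3276, 98500 × 0.152 = 14972 ⇒ total 18248
20–39: 93000 × 0.972 = 90396
40–59: 19500 × 0.962 = 18759
60+: 98500 × 0.962 + 71000 × 0.558 = 94757 + 39618 = 134375
Net migration: 40–59 − 200 → 18559; 60+ − 460 → 133915
→ [18248, 90396, 18559, 133915]
— Period 2 —
Births: 90396 × 0.168 = 15187, 18559 × 0.152 = 2821 ⇒ total 18008
20–39: 18248 × 0.972 = 17737
40–59: 90396 × 0.962 = 86961
60+: 18559 × 0.962 + 133915 × 0.558 = 17854 + 74725 = 92579
Net migration: 40–59 − 200 → 86761; 60+ − 460 → 92119
→ [18008, 17737, 86761, 92119]
— Period 3 —
Births: 17737 × 0.168 = 2980, 86761 × 0.152 = 13188 ⇒ total 16168
20–39: 18008 × 0.972 = 17504
40–59: 17737 × 0.962 = 17063
60+: 86761 × 0.962 + 92119 × 0.558 = 83464 + 51402 = 134866
Net migration: 40–59 − 200 → 16863; 60+ − 460 → 134406
→ [16168, 17504, 16863, 134406]

17504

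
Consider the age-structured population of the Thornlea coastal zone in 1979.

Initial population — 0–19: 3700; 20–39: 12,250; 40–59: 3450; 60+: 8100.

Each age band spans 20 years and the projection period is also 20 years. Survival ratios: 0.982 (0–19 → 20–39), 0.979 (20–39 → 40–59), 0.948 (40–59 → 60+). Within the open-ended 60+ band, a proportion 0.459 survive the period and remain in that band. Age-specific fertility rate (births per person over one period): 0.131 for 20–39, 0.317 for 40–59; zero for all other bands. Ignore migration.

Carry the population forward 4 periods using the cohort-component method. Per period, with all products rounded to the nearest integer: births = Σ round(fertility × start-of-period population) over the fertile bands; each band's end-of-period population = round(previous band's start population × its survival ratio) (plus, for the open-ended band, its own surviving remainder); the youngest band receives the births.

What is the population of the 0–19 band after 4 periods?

[period 1]
Births: 12250 × 0.131 = 1605, 3450 × 0.317 = 1094 ⇒ total 2699
20–39: 3700 × 0.982 = 3633
40–59: 12250 × 0.979 = 11993
60+: 3450 × 0.948 + 8100 × 0.459 = 3271 + 3718 = 6989
→ [2699, 3633, 11993, 6989]
[period 2]
Births: 3633 × 0.131 = 476, 11993 × 0.317 = 3802 ⇒ total 4278
20–39: 2699 × 0.982 = 2650
40–59: 3633 × 0.979 = 3557
60+: 11993 × 0.948 + 6989 × 0.459 = 11369 + 3208 = 14577
→ [4278, 2650, 3557, 14577]
[period 3]
Births: 2650 × 0.131 = 347, 3557 × 0.317 = 1128 ⇒ total 1475
20–39: 4278 × 0.982 = 4201
40–59: 2650 × 0.979 = 2594
60+: 3557 × 0.948 + 14577 × 0.459 = 3372 + 6691 = 10063
→ [1475, 4201, 2594, 10063]
[period 4]
Births: 4201 × 0.131 = 550, 2594 × 0.317 = 822 ⇒ total 1372
20–39: 1475 × 0.982 = 1448
40–59: 4201 × 0.979 = 4113
60+: 2594 × 0.948 + 10063 × 0.459 = 2459 + 4619 = 7078
→ [1372, 1448, 4113, 7078]

1372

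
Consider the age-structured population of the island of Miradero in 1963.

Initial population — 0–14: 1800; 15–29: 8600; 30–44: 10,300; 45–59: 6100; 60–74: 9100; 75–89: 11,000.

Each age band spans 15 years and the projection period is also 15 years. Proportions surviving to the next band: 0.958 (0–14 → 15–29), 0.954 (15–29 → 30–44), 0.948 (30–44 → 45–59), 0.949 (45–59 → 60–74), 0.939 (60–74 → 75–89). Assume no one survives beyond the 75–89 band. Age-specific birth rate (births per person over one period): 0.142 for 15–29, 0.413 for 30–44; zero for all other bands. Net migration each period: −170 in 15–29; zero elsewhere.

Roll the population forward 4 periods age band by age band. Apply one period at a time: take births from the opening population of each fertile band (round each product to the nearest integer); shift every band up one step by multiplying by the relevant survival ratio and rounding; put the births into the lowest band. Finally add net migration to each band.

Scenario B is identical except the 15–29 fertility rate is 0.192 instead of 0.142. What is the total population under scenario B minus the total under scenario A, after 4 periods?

Period 1:
Births: 8600 * 0.142 = 1221 ; 10300 * 0.413 = 4254 ⇒ total 5475
15–29: 1800 * 0.958 = 1724
30–44: 8600 * 0.954 = 8204
45–59: 10300 * 0.948 = 9764
60–74: 6100 * 0.949 = 5789
75–89: 9100 * 0.939 = 8545
Net migration: 15–29 − 170 → 1554
Giving 5475 / 1554 / 8204 / 9764 / 5789 / 8545.
Period 2:
Births: 1554 * 0.142 = 221 ; 8204 * 0.413 = 3388 ⇒ total 3609
15–29: 5475 * 0.958 = 5245
30–44: 1554 * 0.954 = 1483
45–59: 8204 * 0.948 = 7777
60–74: 9764 * 0.949 = 9266
75–89: 5789 * 0.939 = 5436
Net migration: 15–29 − 170 → 5075
Giving 3609 / 5075 / 1483 / 7777 / 9266 / 5436.
Period 3:
Births: 5075 * 0.142 = 721 ; 1483 * 0.413 = 612 ⇒ total 1333
15–29: 3609 * 0.958 = 3457
30–44: 5075 * 0.954 = 4842
45–59: 1483 * 0.948 = 1406
60–74: 7777 * 0.949 = 7380
75–89: 9266 * 0.939 = 8701
Net migration: 15–29 − 170 → 3287
Giving 1333 / 3287 / 4842 / 1406 / 7380 / 8701.
Period 4:
Births: 3287 * 0.142 = 467 ; 4842 * 0.413 = 2000 ⇒ total 2467
15–29: 1333 * 0.958 = 1277
30–44: 3287 * 0.954 = 3136
45–59: 4842 * 0.948 = 4590
60–74: 1406 * 0.949 = 1334
75–89: 7380 * 0.939 = 6930
Net migration: 15–29 − 170 → 1107
Giving 2467 / 1107 / 3136 / 4590 / 1334 / 6930.
Scenario A total after 4 periods: 19564
Scenario B projection —
Period 1:
Births: 8600 * 0.192 = 1651 ; 10300 * 0.413 = 4254 ⇒ total 5905
15–29: 1800 * 0.958 = 1724
30–44: 8600 * 0.954 = 8204
45–59: 10300 * 0.948 = 9764
60–74: 6100 * 0.949 = 5789
75–89: 9100 * 0.939 = 8545
Net migration: 15–29 − 170 → 1554
Giving 5905 / 1554 / 8204 / 9764 / 5789 / 8545.
Period 2:
Births: 1554 * 0.192 = 298 ; 8204 * 0.413 = 3388 ⇒ total 3686
15–29: 5905 * 0.958 = 5657
30–44: 1554 * 0.954 = 1483
45–59: 8204 * 0.948 = 7777
60–74: 9764 * 0.949 = 9266
75–89: 5789 * 0.939 = 5436
Net migration: 15–29 − 170 → 5487
Giving 3686 / 5487 / 1483 / 7777 / 9266 / 5436.
Period 3:
Births: 5487 * 0.192 = 1054 ; 1483 * 0.413 = 612 ⇒ total 1666
15–29: 3686 * 0.958 = 3531
30–44: 5487 * 0.954 = 5235
45–59: 1483 * 0.948 = 1406
60–74: 7777 * 0.949 = 7380
75–89: 9266 * 0.939 = 8701
Net migration: 15–29 − 170 → 3361
Giving 1666 / 3361 / 5235 / 1406 / 7380 / 8701.
Period 4:
Births: 3361 * 0.192 = 645 ; 5235 * 0.413 = 2162 ⇒ total 2807
15–29: 1666 * 0.958 = 1596
30–44: 3361 * 0.954 = 3206
45–59: 5235 * 0.948 = 4963
60–74: 1406 * 0.949 = 1334
75–89: 7380 * 0.939 = 6930
Net migration: 15–29 − 170 → 1426
Giving 2807 / 1426 / 3206 / 4963 / 1334 / 6930.
Scenario B total after 4 periods: 20666
Difference B − A = 20666 − 19564 = 1102

1102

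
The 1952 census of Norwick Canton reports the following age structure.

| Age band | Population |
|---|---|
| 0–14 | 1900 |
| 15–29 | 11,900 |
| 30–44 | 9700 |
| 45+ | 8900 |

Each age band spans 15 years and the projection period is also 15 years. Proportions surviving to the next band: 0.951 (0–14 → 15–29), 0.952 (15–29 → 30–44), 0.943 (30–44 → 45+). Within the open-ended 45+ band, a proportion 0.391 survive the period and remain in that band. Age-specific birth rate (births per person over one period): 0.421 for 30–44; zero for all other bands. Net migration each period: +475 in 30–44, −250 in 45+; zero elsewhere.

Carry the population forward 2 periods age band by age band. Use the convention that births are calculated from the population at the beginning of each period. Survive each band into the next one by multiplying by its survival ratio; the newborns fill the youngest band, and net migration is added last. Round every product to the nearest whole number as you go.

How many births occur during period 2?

After projecting period 1:
Births: 9700 × 0.421 = 4084
15–29: 1900 × 0.951 = 1807
30–44: 11900 × 0.952 = 11329
45+: 9700 × 0.943 + 8900 × 0.391 = 9147 + 3480 = 12627
Net migration: 30–44 + 475 → 11804; 45+ − 250 → 12377
End of period: [4084, 1807, 11804, 12377]
After projecting period 2:
Births: 11804 × 0.421 = 4969
15–29: 4084 × 0.951 = 3884
30–44: 1807 × 0.952 = 1720
45+: 11804 × 0.943 + 12377 × 0.391 = 11131 + 4839 = 15970
Net migration: 30–44 + 475 → 2195; 45+ − 250 → 15720
End of period: [4969, 3884, 2195, 15720]

4969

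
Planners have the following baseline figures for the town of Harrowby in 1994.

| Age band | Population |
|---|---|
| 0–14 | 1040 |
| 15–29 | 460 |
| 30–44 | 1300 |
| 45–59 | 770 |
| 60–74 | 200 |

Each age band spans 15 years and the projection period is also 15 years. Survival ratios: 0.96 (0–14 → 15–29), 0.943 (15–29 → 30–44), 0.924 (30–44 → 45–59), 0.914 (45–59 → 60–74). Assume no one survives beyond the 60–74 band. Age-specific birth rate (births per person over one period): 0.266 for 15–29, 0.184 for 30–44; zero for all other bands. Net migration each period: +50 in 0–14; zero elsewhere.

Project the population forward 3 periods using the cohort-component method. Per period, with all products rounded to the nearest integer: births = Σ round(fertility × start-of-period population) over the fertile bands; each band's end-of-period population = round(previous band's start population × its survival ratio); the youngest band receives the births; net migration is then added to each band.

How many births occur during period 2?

345

After projecting period 1:
Births: 460 × 0.266 = 122  |  1300 × 0.184 = 239 → 361
15–29: 1040 × 0.96 = 998
30–44: 460 × 0.943 = 434
45–59: 1300 × 0.924 = 1201
60–74: 770 × 0.914 = 704
Net migration: 0–14 + 50 → 411
Giving 411 / 998 / 434 / 1201 / 704.
After projecting period 2:
Births: 998 × 0.266 = 265  |  434 × 0.184 = 80 → 345
15–29: 411 × 0.96 = 395
30–44: 998 × 0.943 = 941
45–59: 434 × 0.924 = 401
60–74: 1201 × 0.914 = 1098
Net migration: 0–14 + 50 → 395
Giving 395 / 395 / 941 / 401 / 1098.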